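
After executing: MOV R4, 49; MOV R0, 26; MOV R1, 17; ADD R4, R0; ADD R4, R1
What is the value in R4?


Register state trace:
  MOV R4, 49  → R4 = 49
  MOV R0, 26  → R0 = 26
  MOV R1, 17  → R1 = 17
  ADD R4, R0  → R4 = 49 + 26 = 75
  ADD R4, R1  → R4 = 75 + 17 = 92
Final: R4 = 92

92


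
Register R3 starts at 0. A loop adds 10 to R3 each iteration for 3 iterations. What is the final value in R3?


Starting value: R3 = 0
  Iter 1: R3 = 0 + 10 = 10
  Iter 2: R3 = 10 + 10 = 20
  Iter 3: R3 = 20 + 10 = 30
Final: R3 = 30

30


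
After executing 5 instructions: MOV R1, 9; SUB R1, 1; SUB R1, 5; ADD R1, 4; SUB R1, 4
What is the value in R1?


Register state trace:
  MOV R1, 9  → R1 = 9
  SUB R1, 1  → R1 = 9 - 1 = 8
  SUB R1, 5  → R1 = 8 - 5 = 3
  ADD R1, 4  → R1 = 3 + 4 = 7
  SUB R1, 4  → R1 = 7 - 4 = 3
Final: R1 = 3

3


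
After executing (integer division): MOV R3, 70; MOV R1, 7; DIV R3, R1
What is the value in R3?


Register state trace:
  MOV R3, 70  → R3 = 70
  MOV R1, 7  → R1 = 7
  DIV R3, R1  → R3 = 70 // 7 = 10
Final: R3 = 10

10


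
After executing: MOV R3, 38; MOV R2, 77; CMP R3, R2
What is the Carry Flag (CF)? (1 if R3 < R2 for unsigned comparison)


Register state trace:
  MOV R3, 38  → R3 = 38
  MOV R2, 77  → R2 = 77
  CMP R3, R2  → unsigned 38 - 77: borrow occurs
  38 < 77, so CF = 1
CF = 1

1


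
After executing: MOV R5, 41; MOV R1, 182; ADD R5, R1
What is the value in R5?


Register state trace:
  MOV R5, 41  → R5 = 41
  MOV R1, 182  → R1 = 182
  ADD R5, R1  → R5 = 41 + 182 = 223
Final: R5 = 223

223


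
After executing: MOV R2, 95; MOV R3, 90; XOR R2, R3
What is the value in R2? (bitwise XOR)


Register state trace:
  MOV R2, 95  → R2 = 95 (0b01011111)
  MOV R3, 90  → R3 = 90 (0b01011010)
  XOR R2, R3  → R2 = 95 XOR 90 = 5 (0b00000101)
Final: R2 = 5

5


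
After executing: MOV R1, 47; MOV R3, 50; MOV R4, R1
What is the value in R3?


Register state trace:
  MOV R1, 47  → R1 = 47
  MOV R3, 50  → R3 = 50
  MOV R4, R1  → R4 = 47
Final: R3 = 50

50


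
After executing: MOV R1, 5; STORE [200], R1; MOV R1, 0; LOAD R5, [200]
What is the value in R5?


Register and memory trace:
  MOV R1, 5  → R1 = 5
  STORE [200], R1  → mem[200] = 5
  MOV R1, 0  → R1 = 0
  LOAD R5, [200]  → R5 = mem[200] = 5
Final: R5 = 5

5


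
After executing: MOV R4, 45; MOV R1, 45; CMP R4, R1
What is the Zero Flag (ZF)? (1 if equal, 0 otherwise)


Register state trace:
  MOV R4, 45  → R4 = 45
  MOV R1, 45  → R1 = 45
  CMP R4, R1  → computes 45 - 45 = 0
  Result is zero, so values are equal
ZF = 1

1


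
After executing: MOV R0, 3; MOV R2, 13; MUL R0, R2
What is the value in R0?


Register state trace:
  MOV R0, 3  → R0 = 3
  MOV R2, 13  → R2 = 13
  MUL R0, R2  → R0 = 3 * 13 = 39
Final: R0 = 39

39


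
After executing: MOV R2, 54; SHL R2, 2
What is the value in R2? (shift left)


Register state trace:
  MOV R2, 54  → R2 = 54
  SHL R2, 2  → R2 = 54 << 2 = 54 * 2^2 = 216
Final: R2 = 216

216


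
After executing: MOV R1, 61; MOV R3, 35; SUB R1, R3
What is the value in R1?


Register state trace:
  MOV R1, 61  → R1 = 61
  MOV R3, 35  → R3 = 35
  SUB R1, R3  → R1 = 61 - 35 = 26
Final: R1 = 26

26


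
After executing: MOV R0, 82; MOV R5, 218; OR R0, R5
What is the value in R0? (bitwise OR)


Register state trace:
  MOV R0, 82  → R0 = 82 (0b01010010)
  MOV R5, 218  → R5 = 218 (0b11011010)
  OR R0, R5   → R0 = 82 OR 218 = 218 (0b11011010)
Final: R0 = 218

218


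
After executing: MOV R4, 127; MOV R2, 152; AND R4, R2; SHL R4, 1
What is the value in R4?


Register state trace:
  MOV R4, 127  → R4 = 127 (0b01111111)
  MOV R2, 152  → R2 = 152 (0b10011000)
  AND R4, R2  → R4 = 127 AND 152 = 24 (0b00011000)
  SHL R4, 1  → R4 = 24 << 1 = 48
Final: R4 = 48

48


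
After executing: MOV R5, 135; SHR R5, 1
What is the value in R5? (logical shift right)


Register state trace:
  MOV R5, 135  → R5 = 135
  SHR R5, 1  → R5 = 135 >> 1 = 135 // 2^1 = 67
Final: R5 = 67

67


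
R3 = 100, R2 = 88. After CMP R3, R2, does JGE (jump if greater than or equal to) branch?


Trace:
  R3 = 100, R2 = 88
  CMP R3, R2  → compares 100 vs 88
  JGE checks: is 100 greater than or equal to 88?
  100 > 88, so condition is true
Branch taken: Yes

Yes


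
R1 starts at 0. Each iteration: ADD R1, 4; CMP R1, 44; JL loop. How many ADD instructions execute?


Loop trace (R1 starts at 0, target 44, step 4):
  ADD #1: R1 = 0 + 4 = 4  → 4 < 44, loop
  ADD #2: R1 = 4 + 4 = 8  → 8 < 44, loop
  ADD #3: R1 = 8 + 4 = 12  → 12 < 44, loop
  ADD #4: R1 = 12 + 4 = 16  → 16 < 44, loop
  ADD #5: R1 = 16 + 4 = 20  → 20 < 44, loop
  ADD #6: R1 = 20 + 4 = 24  → 24 < 44, loop
  ADD #7: R1 = 24 + 4 = 28  → 28 < 44, loop
  ADD #8: R1 = 28 + 4 = 32  → 32 < 44, loop
  ADD #9: R1 = 32 + 4 = 36  → 36 < 44, loop
  ADD #10: R1 = 36 + 4 = 40  → 40 < 44, loop
  ADD #11: R1 = 40 + 4 = 44  → 44 >= 44, exit
Total ADD instructions: 11

11


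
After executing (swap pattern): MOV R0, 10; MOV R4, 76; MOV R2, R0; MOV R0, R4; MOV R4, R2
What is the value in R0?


Register state trace (swap pattern):
  MOV R0, 10  → R0 = 10
  MOV R4, 76  → R4 = 76
  MOV R2, R0  → R2 = 10  (save R0)
  MOV R0, R4  → R0 = 76  (R0 gets R4's value)
  MOV R4, R2  → R4 = 10  (R4 gets saved value)
Final: R0 = 76

76


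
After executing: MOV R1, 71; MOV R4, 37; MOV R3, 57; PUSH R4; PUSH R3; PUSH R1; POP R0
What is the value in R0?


Stack trace (top is rightmost):
  MOV R1, 71  → R1 = 71
  MOV R4, 37  → R4 = 37
  MOV R3, 57  → R3 = 57
  PUSH R4  → stack: [37]
  PUSH R3  → stack: [37, 57]
  PUSH R1  → stack: [37, 57, 71]
  POP R0  → R0 = 71, stack: [37, 57]
Final: R0 = 71

71


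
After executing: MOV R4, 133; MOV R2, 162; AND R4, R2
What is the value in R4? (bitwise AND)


Register state trace:
  MOV R4, 133  → R4 = 133 (0b10000101)
  MOV R2, 162  → R2 = 162 (0b10100010)
  AND R4, R2  → R4 = 133 AND 162 = 128 (0b10000000)
Final: R4 = 128

128


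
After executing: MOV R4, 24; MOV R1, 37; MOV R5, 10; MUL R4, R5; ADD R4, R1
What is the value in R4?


Register state trace:
  MOV R4, 24  → R4 = 24
  MOV R1, 37  → R1 = 37
  MOV R5, 10  → R5 = 10
  MUL R4, R5  → R4 = 24 * 10 = 240
  ADD R4, R1  → R4 = 240 + 37 = 277
Final: R4 = 277

277


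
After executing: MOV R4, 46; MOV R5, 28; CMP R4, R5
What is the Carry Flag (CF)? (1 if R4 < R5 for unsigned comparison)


Register state trace:
  MOV R4, 46  → R4 = 46
  MOV R5, 28  → R5 = 28
  CMP R4, R5  → unsigned 46 - 28: no borrow
  46 >= 28, so CF = 0
CF = 0

0


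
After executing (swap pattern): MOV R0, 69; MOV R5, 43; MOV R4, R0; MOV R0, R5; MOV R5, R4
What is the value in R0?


Register state trace (swap pattern):
  MOV R0, 69  → R0 = 69
  MOV R5, 43  → R5 = 43
  MOV R4, R0  → R4 = 69  (save R0)
  MOV R0, R5  → R0 = 43  (R0 gets R5's value)
  MOV R5, R4  → R5 = 69  (R5 gets saved value)
Final: R0 = 43

43


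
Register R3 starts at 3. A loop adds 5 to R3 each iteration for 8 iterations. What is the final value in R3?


Starting value: R3 = 3
  Iter 1: R3 = 3 + 5 = 8
  Iter 2: R3 = 8 + 5 = 13
  Iter 3: R3 = 13 + 5 = 18
  Iter 4: R3 = 18 + 5 = 23
  Iter 5: R3 = 23 + 5 = 28
  Iter 6: R3 = 28 + 5 = 33
  Iter 7: R3 = 33 + 5 = 38
  Iter 8: R3 = 38 + 5 = 43
Final: R3 = 43

43


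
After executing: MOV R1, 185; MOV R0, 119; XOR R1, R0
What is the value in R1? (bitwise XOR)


Register state trace:
  MOV R1, 185  → R1 = 185 (0b10111001)
  MOV R0, 119  → R0 = 119 (0b01110111)
  XOR R1, R0  → R1 = 185 XOR 119 = 206 (0b11001110)
Final: R1 = 206

206


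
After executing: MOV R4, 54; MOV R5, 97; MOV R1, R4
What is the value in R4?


Register state trace:
  MOV R4, 54  → R4 = 54
  MOV R5, 97  → R5 = 97
  MOV R1, R4  → R1 = 54
Final: R4 = 54

54


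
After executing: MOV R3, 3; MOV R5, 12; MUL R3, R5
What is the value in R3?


Register state trace:
  MOV R3, 3  → R3 = 3
  MOV R5, 12  → R5 = 12
  MUL R3, R5  → R3 = 3 * 12 = 36
Final: R3 = 36

36


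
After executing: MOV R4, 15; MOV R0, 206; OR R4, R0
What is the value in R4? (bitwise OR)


Register state trace:
  MOV R4, 15  → R4 = 15 (0b00001111)
  MOV R0, 206  → R0 = 206 (0b11001110)
  OR R4, R0   → R4 = 15 OR 206 = 207 (0b11001111)
Final: R4 = 207

207


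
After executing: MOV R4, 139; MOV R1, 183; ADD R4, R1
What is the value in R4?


Register state trace:
  MOV R4, 139  → R4 = 139
  MOV R1, 183  → R1 = 183
  ADD R4, R1  → R4 = 139 + 183 = 322
Final: R4 = 322

322


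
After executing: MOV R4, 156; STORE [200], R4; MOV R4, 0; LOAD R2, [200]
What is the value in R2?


Register and memory trace:
  MOV R4, 156  → R4 = 156
  STORE [200], R4  → mem[200] = 156
  MOV R4, 0  → R4 = 0
  LOAD R2, [200]  → R2 = mem[200] = 156
Final: R2 = 156

156


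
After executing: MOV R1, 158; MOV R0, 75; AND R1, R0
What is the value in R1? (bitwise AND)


Register state trace:
  MOV R1, 158  → R1 = 158 (0b10011110)
  MOV R0, 75  → R0 = 75 (0b01001011)
  AND R1, R0  → R1 = 158 AND 75 = 10 (0b00001010)
Final: R1 = 10

10


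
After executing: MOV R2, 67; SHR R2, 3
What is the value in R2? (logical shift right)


Register state trace:
  MOV R2, 67  → R2 = 67
  SHR R2, 3  → R2 = 67 >> 3 = 67 // 2^3 = 8
Final: R2 = 8

8


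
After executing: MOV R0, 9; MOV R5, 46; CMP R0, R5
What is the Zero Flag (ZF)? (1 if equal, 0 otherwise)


Register state trace:
  MOV R0, 9  → R0 = 9
  MOV R5, 46  → R5 = 46
  CMP R0, R5  → computes 9 - 46 = -37
  Result is nonzero, so values are not equal
ZF = 0

0


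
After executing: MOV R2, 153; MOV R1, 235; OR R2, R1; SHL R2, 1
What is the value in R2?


Register state trace:
  MOV R2, 153  → R2 = 153 (0b10011001)
  MOV R1, 235  → R1 = 235 (0b11101011)
  OR R2, R1  → R2 = 153 OR 235 = 251 (0b11111011)
  SHL R2, 1  → R2 = 251 << 1 = 502
Final: R2 = 502

502


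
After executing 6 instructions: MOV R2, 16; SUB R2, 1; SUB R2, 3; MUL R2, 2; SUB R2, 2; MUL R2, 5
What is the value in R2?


Register state trace:
  MOV R2, 16  → R2 = 16
  SUB R2, 1  → R2 = 16 - 1 = 15
  SUB R2, 3  → R2 = 15 - 3 = 12
  MUL R2, 2  → R2 = 12 * 2 = 24
  SUB R2, 2  → R2 = 24 - 2 = 22
  MUL R2, 5  → R2 = 22 * 5 = 110
Final: R2 = 110

110


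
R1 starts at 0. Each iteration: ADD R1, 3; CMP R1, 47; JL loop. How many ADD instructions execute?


Loop trace (R1 starts at 0, target 47, step 3):
  ADD #1: R1 = 0 + 3 = 3  → 3 < 47, loop
  ADD #2: R1 = 3 + 3 = 6  → 6 < 47, loop
  ADD #3: R1 = 6 + 3 = 9  → 9 < 47, loop
  ADD #4: R1 = 9 + 3 = 12  → 12 < 47, loop
  ADD #5: R1 = 12 + 3 = 15  → 15 < 47, loop
  ADD #6: R1 = 15 + 3 = 18  → 18 < 47, loop
  ADD #7: R1 = 18 + 3 = 21  → 21 < 47, loop
  ADD #8: R1 = 21 + 3 = 24  → 24 < 47, loop
  ADD #9: R1 = 24 + 3 = 27  → 27 < 47, loop
  ADD #10: R1 = 27 + 3 = 30  → 30 < 47, loop
  ADD #11: R1 = 30 + 3 = 33  → 33 < 47, loop
  ADD #12: R1 = 33 + 3 = 36  → 36 < 47, loop
  ADD #13: R1 = 36 + 3 = 39  → 39 < 47, loop
  ADD #14: R1 = 39 + 3 = 42  → 42 < 47, loop
  ADD #15: R1 = 42 + 3 = 45  → 45 < 47, loop
  ADD #16: R1 = 45 + 3 = 48  → 48 >= 47, exit
Total ADD instructions: 16

16


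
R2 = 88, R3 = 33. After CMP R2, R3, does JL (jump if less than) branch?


Trace:
  R2 = 88, R3 = 33
  CMP R2, R3  → compares 88 vs 33
  JL checks: is 88 less than 33?
  88 > 33, so condition is false
Branch taken: No

No


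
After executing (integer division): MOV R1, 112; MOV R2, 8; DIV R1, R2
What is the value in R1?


Register state trace:
  MOV R1, 112  → R1 = 112
  MOV R2, 8  → R2 = 8
  DIV R1, R2  → R1 = 112 // 8 = 14
Final: R1 = 14

14


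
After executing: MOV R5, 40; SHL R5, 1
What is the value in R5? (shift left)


Register state trace:
  MOV R5, 40  → R5 = 40
  SHL R5, 1  → R5 = 40 << 1 = 40 * 2^1 = 80
Final: R5 = 80

80


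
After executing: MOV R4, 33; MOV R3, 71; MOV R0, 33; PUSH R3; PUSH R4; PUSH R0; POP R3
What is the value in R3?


Stack trace (top is rightmost):
  MOV R4, 33  → R4 = 33
  MOV R3, 71  → R3 = 71
  MOV R0, 33  → R0 = 33
  PUSH R3  → stack: [71]
  PUSH R4  → stack: [71, 33]
  PUSH R0  → stack: [71, 33, 33]
  POP R3  → R3 = 33, stack: [71, 33]
Final: R3 = 33

33


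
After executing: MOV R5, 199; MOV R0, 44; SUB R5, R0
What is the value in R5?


Register state trace:
  MOV R5, 199  → R5 = 199
  MOV R0, 44  → R0 = 44
  SUB R5, R0  → R5 = 199 - 44 = 155
Final: R5 = 155

155


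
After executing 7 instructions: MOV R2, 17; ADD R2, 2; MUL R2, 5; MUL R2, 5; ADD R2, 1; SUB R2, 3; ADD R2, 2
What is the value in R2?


Register state trace:
  MOV R2, 17  → R2 = 17
  ADD R2, 2  → R2 = 17 + 2 = 19
  MUL R2, 5  → R2 = 19 * 5 = 95
  MUL R2, 5  → R2 = 95 * 5 = 475
  ADD R2, 1  → R2 = 475 + 1 = 476
  SUB R2, 3  → R2 = 476 - 3 = 473
  ADD R2, 2  → R2 = 473 + 2 = 475
Final: R2 = 475

475


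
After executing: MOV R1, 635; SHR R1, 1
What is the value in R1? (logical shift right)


Register state trace:
  MOV R1, 635  → R1 = 635
  SHR R1, 1  → R1 = 635 >> 1 = 635 // 2^1 = 317
Final: R1 = 317

317


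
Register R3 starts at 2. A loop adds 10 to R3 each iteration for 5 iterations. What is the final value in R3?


Starting value: R3 = 2
  Iter 1: R3 = 2 + 10 = 12
  Iter 2: R3 = 12 + 10 = 22
  Iter 3: R3 = 22 + 10 = 32
  Iter 4: R3 = 32 + 10 = 42
  Iter 5: R3 = 42 + 10 = 52
Final: R3 = 52

52


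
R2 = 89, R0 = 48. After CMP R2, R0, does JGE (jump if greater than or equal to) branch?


Trace:
  R2 = 89, R0 = 48
  CMP R2, R0  → compares 89 vs 48
  JGE checks: is 89 greater than or equal to 48?
  89 > 48, so condition is true
Branch taken: Yes

Yes


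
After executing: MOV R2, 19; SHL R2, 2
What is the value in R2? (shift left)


Register state trace:
  MOV R2, 19  → R2 = 19
  SHL R2, 2  → R2 = 19 << 2 = 19 * 2^2 = 76
Final: R2 = 76

76


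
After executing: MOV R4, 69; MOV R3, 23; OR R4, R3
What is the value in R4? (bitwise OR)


Register state trace:
  MOV R4, 69  → R4 = 69 (0b01000101)
  MOV R3, 23  → R3 = 23 (0b00010111)
  OR R4, R3   → R4 = 69 OR 23 = 87 (0b01010111)
Final: R4 = 87

87


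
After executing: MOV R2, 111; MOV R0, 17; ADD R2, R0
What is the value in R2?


Register state trace:
  MOV R2, 111  → R2 = 111
  MOV R0, 17  → R0 = 17
  ADD R2, R0  → R2 = 111 + 17 = 128
Final: R2 = 128

128


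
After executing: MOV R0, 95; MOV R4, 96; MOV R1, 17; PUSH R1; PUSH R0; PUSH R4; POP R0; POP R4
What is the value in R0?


Stack trace (top is rightmost):
  MOV R0, 95  → R0 = 95
  MOV R4, 96  → R4 = 96
  MOV R1, 17  → R1 = 17
  PUSH R1  → stack: [17]
  PUSH R0  → stack: [17, 95]
  PUSH R4  → stack: [17, 95, 96]
  POP R0  → R0 = 96, stack: [17, 95]
  POP R4  → R4 = 95, stack: [17]
Final: R0 = 96

96


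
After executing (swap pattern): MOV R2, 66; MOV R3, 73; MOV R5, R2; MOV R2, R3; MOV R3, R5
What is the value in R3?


Register state trace (swap pattern):
  MOV R2, 66  → R2 = 66
  MOV R3, 73  → R3 = 73
  MOV R5, R2  → R5 = 66  (save R2)
  MOV R2, R3  → R2 = 73  (R2 gets R3's value)
  MOV R3, R5  → R3 = 66  (R3 gets saved value)
Final: R3 = 66

66


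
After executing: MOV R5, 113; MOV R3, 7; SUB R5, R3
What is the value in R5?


Register state trace:
  MOV R5, 113  → R5 = 113
  MOV R3, 7  → R3 = 7
  SUB R5, R3  → R5 = 113 - 7 = 106
Final: R5 = 106

106


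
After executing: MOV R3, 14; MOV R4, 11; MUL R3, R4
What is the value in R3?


Register state trace:
  MOV R3, 14  → R3 = 14
  MOV R4, 11  → R4 = 11
  MUL R3, R4  → R3 = 14 * 11 = 154
Final: R3 = 154

154


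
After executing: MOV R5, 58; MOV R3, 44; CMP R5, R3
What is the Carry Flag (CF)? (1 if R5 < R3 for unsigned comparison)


Register state trace:
  MOV R5, 58  → R5 = 58
  MOV R3, 44  → R3 = 44
  CMP R5, R3  → unsigned 58 - 44: no borrow
  58 >= 44, so CF = 0
CF = 0

0


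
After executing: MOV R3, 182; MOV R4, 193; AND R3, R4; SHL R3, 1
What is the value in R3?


Register state trace:
  MOV R3, 182  → R3 = 182 (0b10110110)
  MOV R4, 193  → R4 = 193 (0b11000001)
  AND R3, R4  → R3 = 182 AND 193 = 128 (0b10000000)
  SHL R3, 1  → R3 = 128 << 1 = 256
Final: R3 = 256

256


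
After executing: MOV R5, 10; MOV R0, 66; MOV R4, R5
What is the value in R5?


Register state trace:
  MOV R5, 10  → R5 = 10
  MOV R0, 66  → R0 = 66
  MOV R4, R5  → R4 = 10
Final: R5 = 10

10


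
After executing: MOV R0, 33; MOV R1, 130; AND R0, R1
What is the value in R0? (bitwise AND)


Register state trace:
  MOV R0, 33  → R0 = 33 (0b00100001)
  MOV R1, 130  → R1 = 130 (0b10000010)
  AND R0, R1  → R0 = 33 AND 130 = 0 (0b00000000)
Final: R0 = 0

0


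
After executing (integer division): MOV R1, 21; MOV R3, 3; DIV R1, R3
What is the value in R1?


Register state trace:
  MOV R1, 21  → R1 = 21
  MOV R3, 3  → R3 = 3
  DIV R1, R3  → R1 = 21 // 3 = 7
Final: R1 = 7

7


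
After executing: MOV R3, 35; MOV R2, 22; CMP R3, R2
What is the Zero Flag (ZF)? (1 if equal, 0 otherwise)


Register state trace:
  MOV R3, 35  → R3 = 35
  MOV R2, 22  → R2 = 22
  CMP R3, R2  → computes 35 - 22 = 13
  Result is nonzero, so values are not equal
ZF = 0

0


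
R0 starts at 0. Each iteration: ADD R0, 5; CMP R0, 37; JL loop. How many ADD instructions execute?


Loop trace (R0 starts at 0, target 37, step 5):
  ADD #1: R0 = 0 + 5 = 5  → 5 < 37, loop
  ADD #2: R0 = 5 + 5 = 10  → 10 < 37, loop
  ADD #3: R0 = 10 + 5 = 15  → 15 < 37, loop
  ADD #4: R0 = 15 + 5 = 20  → 20 < 37, loop
  ADD #5: R0 = 20 + 5 = 25  → 25 < 37, loop
  ADD #6: R0 = 25 + 5 = 30  → 30 < 37, loop
  ADD #7: R0 = 30 + 5 = 35  → 35 < 37, loop
  ADD #8: R0 = 35 + 5 = 40  → 40 >= 37, exit
Total ADD instructions: 8

8


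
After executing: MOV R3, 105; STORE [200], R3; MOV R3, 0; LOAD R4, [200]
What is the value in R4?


Register and memory trace:
  MOV R3, 105  → R3 = 105
  STORE [200], R3  → mem[200] = 105
  MOV R3, 0  → R3 = 0
  LOAD R4, [200]  → R4 = mem[200] = 105
Final: R4 = 105

105


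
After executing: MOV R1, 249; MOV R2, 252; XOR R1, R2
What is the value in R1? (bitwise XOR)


Register state trace:
  MOV R1, 249  → R1 = 249 (0b11111001)
  MOV R2, 252  → R2 = 252 (0b11111100)
  XOR R1, R2  → R1 = 249 XOR 252 = 5 (0b00000101)
Final: R1 = 5

5


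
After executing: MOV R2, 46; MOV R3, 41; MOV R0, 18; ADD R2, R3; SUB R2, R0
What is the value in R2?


Register state trace:
  MOV R2, 46  → R2 = 46
  MOV R3, 41  → R3 = 41
  MOV R0, 18  → R0 = 18
  ADD R2, R3  → R2 = 46 + 41 = 87
  SUB R2, R0  → R2 = 87 - 18 = 69
Final: R2 = 69

69


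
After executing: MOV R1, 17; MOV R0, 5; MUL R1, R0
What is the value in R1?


Register state trace:
  MOV R1, 17  → R1 = 17
  MOV R0, 5  → R0 = 5
  MUL R1, R0  → R1 = 17 * 5 = 85
Final: R1 = 85

85


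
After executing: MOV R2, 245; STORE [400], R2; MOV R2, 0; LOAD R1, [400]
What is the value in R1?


Register and memory trace:
  MOV R2, 245  → R2 = 245
  STORE [400], R2  → mem[400] = 245
  MOV R2, 0  → R2 = 0
  LOAD R1, [400]  → R1 = mem[400] = 245
Final: R1 = 245

245


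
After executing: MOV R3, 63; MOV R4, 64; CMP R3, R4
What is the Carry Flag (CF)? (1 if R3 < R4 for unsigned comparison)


Register state trace:
  MOV R3, 63  → R3 = 63
  MOV R4, 64  → R4 = 64
  CMP R3, R4  → unsigned 63 - 64: borrow occurs
  63 < 64, so CF = 1
CF = 1

1


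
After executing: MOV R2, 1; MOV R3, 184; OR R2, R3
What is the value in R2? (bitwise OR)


Register state trace:
  MOV R2, 1  → R2 = 1 (0b00000001)
  MOV R3, 184  → R3 = 184 (0b10111000)
  OR R2, R3   → R2 = 1 OR 184 = 185 (0b10111001)
Final: R2 = 185

185


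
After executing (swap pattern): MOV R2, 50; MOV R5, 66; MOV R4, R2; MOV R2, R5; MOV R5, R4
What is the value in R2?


Register state trace (swap pattern):
  MOV R2, 50  → R2 = 50
  MOV R5, 66  → R5 = 66
  MOV R4, R2  → R4 = 50  (save R2)
  MOV R2, R5  → R2 = 66  (R2 gets R5's value)
  MOV R5, R4  → R5 = 50  (R5 gets saved value)
Final: R2 = 66

66


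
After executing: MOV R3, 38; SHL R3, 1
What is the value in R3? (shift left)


Register state trace:
  MOV R3, 38  → R3 = 38
  SHL R3, 1  → R3 = 38 << 1 = 38 * 2^1 = 76
Final: R3 = 76

76


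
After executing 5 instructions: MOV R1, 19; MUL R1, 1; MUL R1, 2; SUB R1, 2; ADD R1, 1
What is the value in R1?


Register state trace:
  MOV R1, 19  → R1 = 19
  MUL R1, 1  → R1 = 19 * 1 = 19
  MUL R1, 2  → R1 = 19 * 2 = 38
  SUB R1, 2  → R1 = 38 - 2 = 36
  ADD R1, 1  → R1 = 36 + 1 = 37
Final: R1 = 37

37


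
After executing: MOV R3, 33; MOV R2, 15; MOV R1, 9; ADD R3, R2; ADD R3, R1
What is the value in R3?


Register state trace:
  MOV R3, 33  → R3 = 33
  MOV R2, 15  → R2 = 15
  MOV R1, 9  → R1 = 9
  ADD R3, R2  → R3 = 33 + 15 = 48
  ADD R3, R1  → R3 = 48 + 9 = 57
Final: R3 = 57

57


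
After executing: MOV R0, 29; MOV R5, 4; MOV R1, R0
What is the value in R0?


Register state trace:
  MOV R0, 29  → R0 = 29
  MOV R5, 4  → R5 = 4
  MOV R1, R0  → R1 = 29
Final: R0 = 29

29


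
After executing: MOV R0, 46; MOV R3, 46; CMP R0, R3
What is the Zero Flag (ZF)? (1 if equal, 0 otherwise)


Register state trace:
  MOV R0, 46  → R0 = 46
  MOV R3, 46  → R3 = 46
  CMP R0, R3  → computes 46 - 46 = 0
  Result is zero, so values are equal
ZF = 1

1


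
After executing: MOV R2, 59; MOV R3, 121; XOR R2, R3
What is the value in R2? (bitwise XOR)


Register state trace:
  MOV R2, 59  → R2 = 59 (0b00111011)
  MOV R3, 121  → R3 = 121 (0b01111001)
  XOR R2, R3  → R2 = 59 XOR 121 = 66 (0b01000010)
Final: R2 = 66

66


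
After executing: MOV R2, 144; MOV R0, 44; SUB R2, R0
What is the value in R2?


Register state trace:
  MOV R2, 144  → R2 = 144
  MOV R0, 44  → R0 = 44
  SUB R2, R0  → R2 = 144 - 44 = 100
Final: R2 = 100

100


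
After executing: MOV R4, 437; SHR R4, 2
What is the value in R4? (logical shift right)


Register state trace:
  MOV R4, 437  → R4 = 437
  SHR R4, 2  → R4 = 437 >> 2 = 437 // 2^2 = 109
Final: R4 = 109

109


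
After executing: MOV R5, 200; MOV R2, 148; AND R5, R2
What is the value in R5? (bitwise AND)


Register state trace:
  MOV R5, 200  → R5 = 200 (0b11001000)
  MOV R2, 148  → R2 = 148 (0b10010100)
  AND R5, R2  → R5 = 200 AND 148 = 128 (0b10000000)
Final: R5 = 128

128


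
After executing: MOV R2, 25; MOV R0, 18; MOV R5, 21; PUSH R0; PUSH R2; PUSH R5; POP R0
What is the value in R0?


Stack trace (top is rightmost):
  MOV R2, 25  → R2 = 25
  MOV R0, 18  → R0 = 18
  MOV R5, 21  → R5 = 21
  PUSH R0  → stack: [18]
  PUSH R2  → stack: [18, 25]
  PUSH R5  → stack: [18, 25, 21]
  POP R0  → R0 = 21, stack: [18, 25]
Final: R0 = 21

21


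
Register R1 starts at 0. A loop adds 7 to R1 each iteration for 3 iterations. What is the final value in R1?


Starting value: R1 = 0
  Iter 1: R1 = 0 + 7 = 7
  Iter 2: R1 = 7 + 7 = 14
  Iter 3: R1 = 14 + 7 = 21
Final: R1 = 21

21


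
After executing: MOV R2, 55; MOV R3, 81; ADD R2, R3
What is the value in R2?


Register state trace:
  MOV R2, 55  → R2 = 55
  MOV R3, 81  → R3 = 81
  ADD R2, R3  → R2 = 55 + 81 = 136
Final: R2 = 136

136


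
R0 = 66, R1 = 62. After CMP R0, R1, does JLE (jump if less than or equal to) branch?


Trace:
  R0 = 66, R1 = 62
  CMP R0, R1  → compares 66 vs 62
  JLE checks: is 66 less than or equal to 62?
  66 > 62, so condition is false
Branch taken: No

No


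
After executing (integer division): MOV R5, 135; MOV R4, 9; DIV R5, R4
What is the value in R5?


Register state trace:
  MOV R5, 135  → R5 = 135
  MOV R4, 9  → R4 = 9
  DIV R5, R4  → R5 = 135 // 9 = 15
Final: R5 = 15

15


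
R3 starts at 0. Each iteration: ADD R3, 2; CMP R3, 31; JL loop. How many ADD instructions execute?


Loop trace (R3 starts at 0, target 31, step 2):
  ADD #1: R3 = 0 + 2 = 2  → 2 < 31, loop
  ADD #2: R3 = 2 + 2 = 4  → 4 < 31, loop
  ADD #3: R3 = 4 + 2 = 6  → 6 < 31, loop
  ADD #4: R3 = 6 + 2 = 8  → 8 < 31, loop
  ADD #5: R3 = 8 + 2 = 10  → 10 < 31, loop
  ADD #6: R3 = 10 + 2 = 12  → 12 < 31, loop
  ADD #7: R3 = 12 + 2 = 14  → 14 < 31, loop
  ADD #8: R3 = 14 + 2 = 16  → 16 < 31, loop
  ADD #9: R3 = 16 + 2 = 18  → 18 < 31, loop
  ADD #10: R3 = 18 + 2 = 20  → 20 < 31, loop
  ADD #11: R3 = 20 + 2 = 22  → 22 < 31, loop
  ADD #12: R3 = 22 + 2 = 24  → 24 < 31, loop
  ADD #13: R3 = 24 + 2 = 26  → 26 < 31, loop
  ADD #14: R3 = 26 + 2 = 28  → 28 < 31, loop
  ADD #15: R3 = 28 + 2 = 30  → 30 < 31, loop
  ADD #16: R3 = 30 + 2 = 32  → 32 >= 31, exit
Total ADD instructions: 16

16


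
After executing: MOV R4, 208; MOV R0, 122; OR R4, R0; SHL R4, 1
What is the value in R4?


Register state trace:
  MOV R4, 208  → R4 = 208 (0b11010000)
  MOV R0, 122  → R0 = 122 (0b01111010)
  OR R4, R0  → R4 = 208 OR 122 = 250 (0b11111010)
  SHL R4, 1  → R4 = 250 << 1 = 500
Final: R4 = 500

500


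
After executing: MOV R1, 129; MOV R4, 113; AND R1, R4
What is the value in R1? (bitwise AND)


Register state trace:
  MOV R1, 129  → R1 = 129 (0b10000001)
  MOV R4, 113  → R4 = 113 (0b01110001)
  AND R1, R4  → R1 = 129 AND 113 = 1 (0b00000001)
Final: R1 = 1

1


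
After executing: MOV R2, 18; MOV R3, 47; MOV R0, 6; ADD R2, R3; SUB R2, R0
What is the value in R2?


Register state trace:
  MOV R2, 18  → R2 = 18
  MOV R3, 47  → R3 = 47
  MOV R0, 6  → R0 = 6
  ADD R2, R3  → R2 = 18 + 47 = 65
  SUB R2, R0  → R2 = 65 - 6 = 59
Final: R2 = 59

59


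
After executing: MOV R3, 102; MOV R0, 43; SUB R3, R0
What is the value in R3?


Register state trace:
  MOV R3, 102  → R3 = 102
  MOV R0, 43  → R0 = 43
  SUB R3, R0  → R3 = 102 - 43 = 59
Final: R3 = 59

59


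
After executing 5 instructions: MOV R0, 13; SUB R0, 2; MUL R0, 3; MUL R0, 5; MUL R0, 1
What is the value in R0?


Register state trace:
  MOV R0, 13  → R0 = 13
  SUB R0, 2  → R0 = 13 - 2 = 11
  MUL R0, 3  → R0 = 11 * 3 = 33
  MUL R0, 5  → R0 = 33 * 5 = 165
  MUL R0, 1  → R0 = 165 * 1 = 165
Final: R0 = 165

165


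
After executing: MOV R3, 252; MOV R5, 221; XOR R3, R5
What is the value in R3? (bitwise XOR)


Register state trace:
  MOV R3, 252  → R3 = 252 (0b11111100)
  MOV R5, 221  → R5 = 221 (0b11011101)
  XOR R3, R5  → R3 = 252 XOR 221 = 33 (0b00100001)
Final: R3 = 33

33


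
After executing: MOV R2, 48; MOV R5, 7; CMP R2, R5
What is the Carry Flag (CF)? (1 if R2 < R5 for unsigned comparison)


Register state trace:
  MOV R2, 48  → R2 = 48
  MOV R5, 7  → R5 = 7
  CMP R2, R5  → unsigned 48 - 7: no borrow
  48 >= 7, so CF = 0
CF = 0

0


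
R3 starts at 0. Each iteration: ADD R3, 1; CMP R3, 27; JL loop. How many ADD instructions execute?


Loop trace (R3 starts at 0, target 27, step 1):
  ADD #1: R3 = 0 + 1 = 1  → 1 < 27, loop
  ADD #2: R3 = 1 + 1 = 2  → 2 < 27, loop
  ADD #3: R3 = 2 + 1 = 3  → 3 < 27, loop
  ADD #4: R3 = 3 + 1 = 4  → 4 < 27, loop
  ADD #5: R3 = 4 + 1 = 5  → 5 < 27, loop
  ADD #6: R3 = 5 + 1 = 6  → 6 < 27, loop
  ADD #7: R3 = 6 + 1 = 7  → 7 < 27, loop
  ADD #8: R3 = 7 + 1 = 8  → 8 < 27, loop
  ADD #9: R3 = 8 + 1 = 9  → 9 < 27, loop
  ADD #10: R3 = 9 + 1 = 10  → 10 < 27, loop
  ADD #11: R3 = 10 + 1 = 11  → 11 < 27, loop
  ADD #12: R3 = 11 + 1 = 12  → 12 < 27, loop
  ADD #13: R3 = 12 + 1 = 13  → 13 < 27, loop
  ADD #14: R3 = 13 + 1 = 14  → 14 < 27, loop
  ADD #15: R3 = 14 + 1 = 15  → 15 < 27, loop
  ADD #16: R3 = 15 + 1 = 16  → 16 < 27, loop
  ADD #17: R3 = 16 + 1 = 17  → 17 < 27, loop
  ADD #18: R3 = 17 + 1 = 18  → 18 < 27, loop
  ADD #19: R3 = 18 + 1 = 19  → 19 < 27, loop
  ADD #20: R3 = 19 + 1 = 20  → 20 < 27, loop
  ADD #21: R3 = 20 + 1 = 21  → 21 < 27, loop
  ADD #22: R3 = 21 + 1 = 22  → 22 < 27, loop
  ADD #23: R3 = 22 + 1 = 23  → 23 < 27, loop
  ADD #24: R3 = 23 + 1 = 24  → 24 < 27, loop
  ADD #25: R3 = 24 + 1 = 25  → 25 < 27, loop
  ADD #26: R3 = 25 + 1 = 26  → 26 < 27, loop
  ADD #27: R3 = 26 + 1 = 27  → 27 >= 27, exit
Total ADD instructions: 27

27


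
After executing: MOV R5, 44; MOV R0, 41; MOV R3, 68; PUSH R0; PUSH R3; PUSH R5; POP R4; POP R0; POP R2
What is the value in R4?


Stack trace (top is rightmost):
  MOV R5, 44  → R5 = 44
  MOV R0, 41  → R0 = 41
  MOV R3, 68  → R3 = 68
  PUSH R0  → stack: [41]
  PUSH R3  → stack: [41, 68]
  PUSH R5  → stack: [41, 68, 44]
  POP R4  → R4 = 44, stack: [41, 68]
  POP R0  → R0 = 68, stack: [41]
  POP R2  → R2 = 41, stack: []
Final: R4 = 44

44


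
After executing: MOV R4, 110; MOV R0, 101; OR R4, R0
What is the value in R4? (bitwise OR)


Register state trace:
  MOV R4, 110  → R4 = 110 (0b01101110)
  MOV R0, 101  → R0 = 101 (0b01100101)
  OR R4, R0   → R4 = 110 OR 101 = 111 (0b01101111)
Final: R4 = 111

111


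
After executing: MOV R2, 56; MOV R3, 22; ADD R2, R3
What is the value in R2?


Register state trace:
  MOV R2, 56  → R2 = 56
  MOV R3, 22  → R3 = 22
  ADD R2, R3  → R2 = 56 + 22 = 78
Final: R2 = 78

78


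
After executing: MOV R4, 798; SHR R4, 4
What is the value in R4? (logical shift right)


Register state trace:
  MOV R4, 798  → R4 = 798
  SHR R4, 4  → R4 = 798 >> 4 = 798 // 2^4 = 49
Final: R4 = 49

49


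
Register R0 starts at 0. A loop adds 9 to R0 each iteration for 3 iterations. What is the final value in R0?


Starting value: R0 = 0
  Iter 1: R0 = 0 + 9 = 9
  Iter 2: R0 = 9 + 9 = 18
  Iter 3: R0 = 18 + 9 = 27
Final: R0 = 27

27


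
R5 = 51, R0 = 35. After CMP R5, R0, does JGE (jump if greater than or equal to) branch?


Trace:
  R5 = 51, R0 = 35
  CMP R5, R0  → compares 51 vs 35
  JGE checks: is 51 greater than or equal to 35?
  51 > 35, so condition is true
Branch taken: Yes

Yes


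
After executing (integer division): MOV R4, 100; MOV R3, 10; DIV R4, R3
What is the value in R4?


Register state trace:
  MOV R4, 100  → R4 = 100
  MOV R3, 10  → R3 = 10
  DIV R4, R3  → R4 = 100 // 10 = 10
Final: R4 = 10

10


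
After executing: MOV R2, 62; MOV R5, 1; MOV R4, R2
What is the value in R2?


Register state trace:
  MOV R2, 62  → R2 = 62
  MOV R5, 1  → R5 = 1
  MOV R4, R2  → R4 = 62
Final: R2 = 62

62


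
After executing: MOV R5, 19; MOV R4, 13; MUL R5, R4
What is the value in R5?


Register state trace:
  MOV R5, 19  → R5 = 19
  MOV R4, 13  → R4 = 13
  MUL R5, R4  → R5 = 19 * 13 = 247
Final: R5 = 247

247


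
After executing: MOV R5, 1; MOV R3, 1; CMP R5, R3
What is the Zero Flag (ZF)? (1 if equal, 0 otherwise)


Register state trace:
  MOV R5, 1  → R5 = 1
  MOV R3, 1  → R3 = 1
  CMP R5, R3  → computes 1 - 1 = 0
  Result is zero, so values are equal
ZF = 1

1


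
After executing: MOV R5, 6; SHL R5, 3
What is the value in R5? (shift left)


Register state trace:
  MOV R5, 6  → R5 = 6
  SHL R5, 3  → R5 = 6 << 3 = 6 * 2^3 = 48
Final: R5 = 48

48


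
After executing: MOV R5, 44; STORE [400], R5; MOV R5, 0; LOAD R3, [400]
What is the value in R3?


Register and memory trace:
  MOV R5, 44  → R5 = 44
  STORE [400], R5  → mem[400] = 44
  MOV R5, 0  → R5 = 0
  LOAD R3, [400]  → R3 = mem[400] = 44
Final: R3 = 44

44


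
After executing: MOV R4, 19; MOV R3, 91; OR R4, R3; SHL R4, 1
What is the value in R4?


Register state trace:
  MOV R4, 19  → R4 = 19 (0b00010011)
  MOV R3, 91  → R3 = 91 (0b01011011)
  OR R4, R3  → R4 = 19 OR 91 = 91 (0b01011011)
  SHL R4, 1  → R4 = 91 << 1 = 182
Final: R4 = 182

182


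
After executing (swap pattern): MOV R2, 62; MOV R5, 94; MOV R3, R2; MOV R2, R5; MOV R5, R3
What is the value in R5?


Register state trace (swap pattern):
  MOV R2, 62  → R2 = 62
  MOV R5, 94  → R5 = 94
  MOV R3, R2  → R3 = 62  (save R2)
  MOV R2, R5  → R2 = 94  (R2 gets R5's value)
  MOV R5, R3  → R5 = 62  (R5 gets saved value)
Final: R5 = 62

62


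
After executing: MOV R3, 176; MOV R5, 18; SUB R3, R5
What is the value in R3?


Register state trace:
  MOV R3, 176  → R3 = 176
  MOV R5, 18  → R5 = 18
  SUB R3, R5  → R3 = 176 - 18 = 158
Final: R3 = 158

158


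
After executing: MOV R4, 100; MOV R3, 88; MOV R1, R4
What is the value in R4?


Register state trace:
  MOV R4, 100  → R4 = 100
  MOV R3, 88  → R3 = 88
  MOV R1, R4  → R1 = 100
Final: R4 = 100

100


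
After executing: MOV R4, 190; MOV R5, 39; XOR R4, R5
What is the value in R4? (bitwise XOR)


Register state trace:
  MOV R4, 190  → R4 = 190 (0b10111110)
  MOV R5, 39  → R5 = 39 (0b00100111)
  XOR R4, R5  → R4 = 190 XOR 39 = 153 (0b10011001)
Final: R4 = 153

153


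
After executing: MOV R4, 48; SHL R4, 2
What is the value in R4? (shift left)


Register state trace:
  MOV R4, 48  → R4 = 48
  SHL R4, 2  → R4 = 48 << 2 = 48 * 2^2 = 192
Final: R4 = 192

192


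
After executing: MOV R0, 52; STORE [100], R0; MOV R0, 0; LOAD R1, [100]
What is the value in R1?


Register and memory trace:
  MOV R0, 52  → R0 = 52
  STORE [100], R0  → mem[100] = 52
  MOV R0, 0  → R0 = 0
  LOAD R1, [100]  → R1 = mem[100] = 52
Final: R1 = 52

52


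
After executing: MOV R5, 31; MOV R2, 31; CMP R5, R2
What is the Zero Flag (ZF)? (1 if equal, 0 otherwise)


Register state trace:
  MOV R5, 31  → R5 = 31
  MOV R2, 31  → R2 = 31
  CMP R5, R2  → computes 31 - 31 = 0
  Result is zero, so values are equal
ZF = 1

1


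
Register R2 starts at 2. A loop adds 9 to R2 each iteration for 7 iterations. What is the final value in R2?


Starting value: R2 = 2
  Iter 1: R2 = 2 + 9 = 11
  Iter 2: R2 = 11 + 9 = 20
  Iter 3: R2 = 20 + 9 = 29
  Iter 4: R2 = 29 + 9 = 38
  Iter 5: R2 = 38 + 9 = 47
  Iter 6: R2 = 47 + 9 = 56
  Iter 7: R2 = 56 + 9 = 65
Final: R2 = 65

65


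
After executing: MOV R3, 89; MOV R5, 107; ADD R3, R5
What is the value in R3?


Register state trace:
  MOV R3, 89  → R3 = 89
  MOV R5, 107  → R5 = 107
  ADD R3, R5  → R3 = 89 + 107 = 196
Final: R3 = 196

196


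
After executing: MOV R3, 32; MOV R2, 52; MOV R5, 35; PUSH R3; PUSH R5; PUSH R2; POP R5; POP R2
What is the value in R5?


Stack trace (top is rightmost):
  MOV R3, 32  → R3 = 32
  MOV R2, 52  → R2 = 52
  MOV R5, 35  → R5 = 35
  PUSH R3  → stack: [32]
  PUSH R5  → stack: [32, 35]
  PUSH R2  → stack: [32, 35, 52]
  POP R5  → R5 = 52, stack: [32, 35]
  POP R2  → R2 = 35, stack: [32]
Final: R5 = 52

52


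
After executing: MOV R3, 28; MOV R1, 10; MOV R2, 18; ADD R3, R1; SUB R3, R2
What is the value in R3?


Register state trace:
  MOV R3, 28  → R3 = 28
  MOV R1, 10  → R1 = 10
  MOV R2, 18  → R2 = 18
  ADD R3, R1  → R3 = 28 + 10 = 38
  SUB R3, R2  → R3 = 38 - 18 = 20
Final: R3 = 20

20


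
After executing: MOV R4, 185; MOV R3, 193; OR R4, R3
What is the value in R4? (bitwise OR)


Register state trace:
  MOV R4, 185  → R4 = 185 (0b10111001)
  MOV R3, 193  → R3 = 193 (0b11000001)
  OR R4, R3   → R4 = 185 OR 193 = 249 (0b11111001)
Final: R4 = 249

249


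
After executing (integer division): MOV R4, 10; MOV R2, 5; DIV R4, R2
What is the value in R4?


Register state trace:
  MOV R4, 10  → R4 = 10
  MOV R2, 5  → R2 = 5
  DIV R4, R2  → R4 = 10 // 5 = 2
Final: R4 = 2

2


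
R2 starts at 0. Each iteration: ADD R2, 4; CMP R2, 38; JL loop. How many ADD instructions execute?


Loop trace (R2 starts at 0, target 38, step 4):
  ADD #1: R2 = 0 + 4 = 4  → 4 < 38, loop
  ADD #2: R2 = 4 + 4 = 8  → 8 < 38, loop
  ADD #3: R2 = 8 + 4 = 12  → 12 < 38, loop
  ADD #4: R2 = 12 + 4 = 16  → 16 < 38, loop
  ADD #5: R2 = 16 + 4 = 20  → 20 < 38, loop
  ADD #6: R2 = 20 + 4 = 24  → 24 < 38, loop
  ADD #7: R2 = 24 + 4 = 28  → 28 < 38, loop
  ADD #8: R2 = 28 + 4 = 32  → 32 < 38, loop
  ADD #9: R2 = 32 + 4 = 36  → 36 < 38, loop
  ADD #10: R2 = 36 + 4 = 40  → 40 >= 38, exit
Total ADD instructions: 10

10


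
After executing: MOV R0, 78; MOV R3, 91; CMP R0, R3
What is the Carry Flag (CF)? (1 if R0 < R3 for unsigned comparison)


Register state trace:
  MOV R0, 78  → R0 = 78
  MOV R3, 91  → R3 = 91
  CMP R0, R3  → unsigned 78 - 91: borrow occurs
  78 < 91, so CF = 1
CF = 1

1


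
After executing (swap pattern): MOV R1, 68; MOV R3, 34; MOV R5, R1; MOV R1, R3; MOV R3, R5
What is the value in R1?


Register state trace (swap pattern):
  MOV R1, 68  → R1 = 68
  MOV R3, 34  → R3 = 34
  MOV R5, R1  → R5 = 68  (save R1)
  MOV R1, R3  → R1 = 34  (R1 gets R3's value)
  MOV R3, R5  → R3 = 68  (R3 gets saved value)
Final: R1 = 34

34


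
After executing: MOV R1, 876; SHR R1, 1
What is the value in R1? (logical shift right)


Register state trace:
  MOV R1, 876  → R1 = 876
  SHR R1, 1  → R1 = 876 >> 1 = 876 // 2^1 = 438
Final: R1 = 438

438


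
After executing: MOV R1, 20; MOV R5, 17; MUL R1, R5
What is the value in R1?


Register state trace:
  MOV R1, 20  → R1 = 20
  MOV R5, 17  → R5 = 17
  MUL R1, R5  → R1 = 20 * 17 = 340
Final: R1 = 340

340


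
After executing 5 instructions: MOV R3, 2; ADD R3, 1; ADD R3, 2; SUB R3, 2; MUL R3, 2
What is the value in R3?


Register state trace:
  MOV R3, 2  → R3 = 2
  ADD R3, 1  → R3 = 2 + 1 = 3
  ADD R3, 2  → R3 = 3 + 2 = 5
  SUB R3, 2  → R3 = 5 - 2 = 3
  MUL R3, 2  → R3 = 3 * 2 = 6
Final: R3 = 6

6


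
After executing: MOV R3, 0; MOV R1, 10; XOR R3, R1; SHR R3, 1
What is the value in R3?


Register state trace:
  MOV R3, 0  → R3 = 0 (0b00000000)
  MOV R1, 10  → R1 = 10 (0b00001010)
  XOR R3, R1  → R3 = 0 XOR 10 = 10 (0b00001010)
  SHR R3, 1  → R3 = 10 >> 1 = 5
Final: R3 = 5

5


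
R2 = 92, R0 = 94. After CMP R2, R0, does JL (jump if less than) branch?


Trace:
  R2 = 92, R0 = 94
  CMP R2, R0  → compares 92 vs 94
  JL checks: is 92 less than 94?
  92 < 94, so condition is true
Branch taken: Yes

Yes


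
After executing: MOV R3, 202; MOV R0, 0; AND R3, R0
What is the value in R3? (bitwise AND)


Register state trace:
  MOV R3, 202  → R3 = 202 (0b11001010)
  MOV R0, 0  → R0 = 0 (0b00000000)
  AND R3, R0  → R3 = 202 AND 0 = 0 (0b00000000)
Final: R3 = 0

0


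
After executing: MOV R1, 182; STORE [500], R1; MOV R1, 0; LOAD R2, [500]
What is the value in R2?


Register and memory trace:
  MOV R1, 182  → R1 = 182
  STORE [500], R1  → mem[500] = 182
  MOV R1, 0  → R1 = 0
  LOAD R2, [500]  → R2 = mem[500] = 182
Final: R2 = 182

182


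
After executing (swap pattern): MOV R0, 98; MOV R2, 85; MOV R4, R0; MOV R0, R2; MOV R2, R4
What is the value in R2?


Register state trace (swap pattern):
  MOV R0, 98  → R0 = 98
  MOV R2, 85  → R2 = 85
  MOV R4, R0  → R4 = 98  (save R0)
  MOV R0, R2  → R0 = 85  (R0 gets R2's value)
  MOV R2, R4  → R2 = 98  (R2 gets saved value)
Final: R2 = 98

98


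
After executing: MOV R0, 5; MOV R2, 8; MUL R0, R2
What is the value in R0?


Register state trace:
  MOV R0, 5  → R0 = 5
  MOV R2, 8  → R2 = 8
  MUL R0, R2  → R0 = 5 * 8 = 40
Final: R0 = 40

40


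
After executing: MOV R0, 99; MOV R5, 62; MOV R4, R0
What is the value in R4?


Register state trace:
  MOV R0, 99  → R0 = 99
  MOV R5, 62  → R5 = 62
  MOV R4, R0  → R4 = 99
Final: R4 = 99

99


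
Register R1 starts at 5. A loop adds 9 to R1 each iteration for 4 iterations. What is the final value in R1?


Starting value: R1 = 5
  Iter 1: R1 = 5 + 9 = 14
  Iter 2: R1 = 14 + 9 = 23
  Iter 3: R1 = 23 + 9 = 32
  Iter 4: R1 = 32 + 9 = 41
Final: R1 = 41

41


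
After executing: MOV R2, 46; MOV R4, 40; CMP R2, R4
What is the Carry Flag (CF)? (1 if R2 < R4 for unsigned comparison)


Register state trace:
  MOV R2, 46  → R2 = 46
  MOV R4, 40  → R4 = 40
  CMP R2, R4  → unsigned 46 - 40: no borrow
  46 >= 40, so CF = 0
CF = 0

0


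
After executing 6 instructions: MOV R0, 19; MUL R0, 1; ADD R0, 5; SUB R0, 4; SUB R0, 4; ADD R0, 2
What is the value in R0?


Register state trace:
  MOV R0, 19  → R0 = 19
  MUL R0, 1  → R0 = 19 * 1 = 19
  ADD R0, 5  → R0 = 19 + 5 = 24
  SUB R0, 4  → R0 = 24 - 4 = 20
  SUB R0, 4  → R0 = 20 - 4 = 16
  ADD R0, 2  → R0 = 16 + 2 = 18
Final: R0 = 18

18
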